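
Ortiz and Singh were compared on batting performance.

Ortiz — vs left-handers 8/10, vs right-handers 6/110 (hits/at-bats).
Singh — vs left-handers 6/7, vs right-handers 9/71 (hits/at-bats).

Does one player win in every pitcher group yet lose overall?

Vs left-handers: Ortiz 8/10 = 80.0%, Singh 6/7 = 85.7% → Singh
Vs right-handers: Ortiz 6/110 = 5.5%, Singh 9/71 = 12.7% → Singh
Overall: Ortiz 14/120 = 11.7%, Singh 15/78 = 19.2% → Singh
Singh wins overall and in every pitcher group — no reversal.

No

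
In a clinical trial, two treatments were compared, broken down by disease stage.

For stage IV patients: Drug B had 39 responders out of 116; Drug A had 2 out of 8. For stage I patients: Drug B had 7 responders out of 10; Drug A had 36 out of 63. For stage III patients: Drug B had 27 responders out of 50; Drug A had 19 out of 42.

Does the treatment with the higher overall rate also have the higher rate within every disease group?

Stage IV: Drug B 39/116 = 33.6%, Drug A 2/8 = 25.0% → Drug B
Stage I: Drug B 7/10 = 70.0%, Drug A 36/63 = 57.1% → Drug B
Stage III: Drug B 27/50 = 54.0%, Drug A 19/42 = 45.2% → Drug B
Overall: Drug B 73/176 = 41.5%, Drug A 57/113 = 50.4% → Drug A
Drug B wins each disease group but Drug A wins overall — the comparison reverses. Drug B's patients skew toward stage IV, which has a lower base rate.

No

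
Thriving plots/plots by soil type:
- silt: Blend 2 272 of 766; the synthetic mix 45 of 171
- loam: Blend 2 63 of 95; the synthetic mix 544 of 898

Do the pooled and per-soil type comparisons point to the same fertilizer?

No

Silt: Blend 2 272/766 = 35.5%, the synthetic mix 45/171 = 26.3% → Blend 2
Loam: Blend 2 63/95 = 66.3%, the synthetic mix 544/898 = 60.6% → Blend 2
Overall: Blend 2 335/861 = 38.9%, the synthetic mix 589/1069 = 55.1% → the synthetic mix
Blend 2 wins each soil group but the synthetic mix wins overall — the comparison reverses. Blend 2's plots skew toward silt, which has a lower base rate.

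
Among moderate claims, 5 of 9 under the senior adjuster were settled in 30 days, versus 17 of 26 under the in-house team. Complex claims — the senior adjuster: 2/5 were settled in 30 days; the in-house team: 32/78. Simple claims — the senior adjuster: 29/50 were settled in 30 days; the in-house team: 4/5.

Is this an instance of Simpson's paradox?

Moderate: the senior adjuster 5/9 = 55.6%, the in-house team 17/26 = 65.4% → the in-house team
Complex: the senior adjuster 2/5 = 40.0%, the in-house team 32/78 = 41.0% → the in-house team
Simple: the senior adjuster 29/50 = 58.0%, the in-house team 4/5 = 80.0% → the in-house team
Overall: the senior adjuster 36/64 = 56.2%, the in-house team 53/109 = 48.6% → the senior adjuster
The in-house team wins each claim group but the senior adjuster wins overall — the comparison reverses. The in-house team's claims skew toward complex, which has a lower base rate.

Yes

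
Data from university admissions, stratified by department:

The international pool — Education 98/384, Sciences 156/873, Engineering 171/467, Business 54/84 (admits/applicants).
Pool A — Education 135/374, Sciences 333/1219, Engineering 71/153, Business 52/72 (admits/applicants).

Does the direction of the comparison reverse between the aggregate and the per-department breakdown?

No

Education: the international pool 98/384 = 25.5%, Pool A 135/374 = 36.1% → Pool A
Sciences: the international pool 156/873 = 17.9%, Pool A 333/1219 = 27.3% → Pool A
Engineering: the international pool 171/467 = 36.6%, Pool A 71/153 = 46.4% → Pool A
Business: the international pool 54/84 = 64.3%, Pool A 52/72 = 72.2% → Pool A
Overall: the international pool 479/1808 = 26.5%, Pool A 591/1818 = 32.5% → Pool A
Pool A wins overall and in every department group — no reversal.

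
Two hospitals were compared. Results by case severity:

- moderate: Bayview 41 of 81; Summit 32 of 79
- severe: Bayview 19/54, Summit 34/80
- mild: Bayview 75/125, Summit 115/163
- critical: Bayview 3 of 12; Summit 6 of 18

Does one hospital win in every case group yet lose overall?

No

Moderate: Bayview 41/81 = 50.6%, Summit 32/79 = 40.5% → Bayview
Severe: Bayview 19/54 = 35.2%, Summit 34/80 = 42.5% → Summit
Mild: Bayview 75/125 = 60.0%, Summit 115/163 = 70.6% → Summit
Critical: Bayview 3/12 = 25.0%, Summit 6/18 = 33.3% → Summit
Overall: Bayview 138/272 = 50.7%, Summit 187/340 = 55.0% → Summit
Neither sweeps: Bayview wins 1 of 4 groups, Summit wins 3. Summit wins overall but not every group — no Simpson reversal.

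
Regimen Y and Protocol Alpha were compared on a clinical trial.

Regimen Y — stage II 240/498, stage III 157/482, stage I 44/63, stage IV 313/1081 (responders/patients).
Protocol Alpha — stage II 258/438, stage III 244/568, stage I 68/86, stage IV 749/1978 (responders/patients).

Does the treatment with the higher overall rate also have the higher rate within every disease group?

Yes

Stage II: Regimen Y 240/498 = 48.2%, Protocol Alpha 258/438 = 58.9% → Protocol Alpha
Stage III: Regimen Y 157/482 = 32.6%, Protocol Alpha 244/568 = 43.0% → Protocol Alpha
Stage I: Regimen Y 44/63 = 69.8%, Protocol Alpha 68/86 = 79.1% → Protocol Alpha
Stage IV: Regimen Y 313/1081 = 29.0%, Protocol Alpha 749/1978 = 37.9% → Protocol Alpha
Overall: Regimen Y 754/2124 = 35.5%, Protocol Alpha 1319/3070 = 43.0% → Protocol Alpha
Protocol Alpha wins overall and in every disease group — no reversal.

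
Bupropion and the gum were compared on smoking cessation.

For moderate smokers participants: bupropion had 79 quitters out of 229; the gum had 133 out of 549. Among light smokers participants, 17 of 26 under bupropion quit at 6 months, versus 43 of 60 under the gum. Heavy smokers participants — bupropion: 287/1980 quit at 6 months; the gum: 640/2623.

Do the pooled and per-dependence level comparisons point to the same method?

No

Moderate smokers: bupropion 79/229 = 34.5%, the gum 133/549 = 24.2% → bupropion
Light smokers: bupropion 17/26 = 65.4%, the gum 43/60 = 71.7% → the gum
Heavy smokers: bupropion 287/1980 = 14.5%, the gum 640/2623 = 24.4% → the gum
Overall: bupropion 383/2235 = 17.1%, the gum 816/3232 = 25.2% → the gum
Neither sweeps: bupropion wins 1 of 3 groups, the gum wins 2. The gum wins overall but not every group — no Simpson reversal.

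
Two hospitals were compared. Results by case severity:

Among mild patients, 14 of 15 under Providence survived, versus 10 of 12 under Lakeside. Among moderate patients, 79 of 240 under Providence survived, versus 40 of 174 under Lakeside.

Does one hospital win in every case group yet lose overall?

No

Mild: Providence 14/15 = 93.3%, Lakeside 10/12 = 83.3% → Providence
Moderate: Providence 79/240 = 32.9%, Lakeside 40/174 = 23.0% → Providence
Overall: Providence 93/255 = 36.5%, Lakeside 50/186 = 26.9% → Providence
Providence wins overall and in every case group — no reversal.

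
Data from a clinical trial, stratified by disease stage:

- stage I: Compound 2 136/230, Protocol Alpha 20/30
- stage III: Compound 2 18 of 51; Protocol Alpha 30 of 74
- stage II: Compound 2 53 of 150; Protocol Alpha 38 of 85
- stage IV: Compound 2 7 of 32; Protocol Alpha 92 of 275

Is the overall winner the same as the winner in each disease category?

No

Stage I: Compound 2 136/230 = 59.1%, Protocol Alpha 20/30 = 66.7% → Protocol Alpha
Stage III: Compound 2 18/51 = 35.3%, Protocol Alpha 30/74 = 40.5% → Protocol Alpha
Stage II: Compound 2 53/150 = 35.3%, Protocol Alpha 38/85 = 44.7% → Protocol Alpha
Stage IV: Compound 2 7/32 = 21.9%, Protocol Alpha 92/275 = 33.5% → Protocol Alpha
Overall: Compound 2 214/463 = 46.2%, Protocol Alpha 180/464 = 38.8% → Compound 2
Protocol Alpha wins each disease group but Compound 2 wins overall — the comparison reverses. Protocol Alpha's patients skew toward stage IV, which has a lower base rate.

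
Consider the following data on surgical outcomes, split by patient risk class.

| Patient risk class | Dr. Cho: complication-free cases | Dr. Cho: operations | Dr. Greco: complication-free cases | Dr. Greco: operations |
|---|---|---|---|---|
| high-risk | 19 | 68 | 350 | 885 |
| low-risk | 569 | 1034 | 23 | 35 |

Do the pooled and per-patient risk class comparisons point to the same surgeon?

No

High-risk: Dr. Cho 19/68 = 27.9%, Dr. Greco 350/885 = 39.5% → Dr. Greco
Low-risk: Dr. Cho 569/1034 = 55.0%, Dr. Greco 23/35 = 65.7% → Dr. Greco
Overall: Dr. Cho 588/1102 = 53.4%, Dr. Greco 373/920 = 40.5% → Dr. Cho
Dr. Greco wins each patient risk group but Dr. Cho wins overall — the comparison reverses. Dr. Greco's operations skew toward high-risk, which has a lower base rate.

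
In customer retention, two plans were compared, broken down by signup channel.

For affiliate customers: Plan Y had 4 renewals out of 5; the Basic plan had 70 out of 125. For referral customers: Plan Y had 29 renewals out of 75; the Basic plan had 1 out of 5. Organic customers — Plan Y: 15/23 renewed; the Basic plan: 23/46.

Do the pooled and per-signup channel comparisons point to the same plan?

Affiliate: Plan Y 4/5 = 80.0%, the Basic plan 70/125 = 56.0% → Plan Y
Referral: Plan Y 29/75 = 38.7%, the Basic plan 1/5 = 20.0% → Plan Y
Organic: Plan Y 15/23 = 65.2%, the Basic plan 23/46 = 50.0% → Plan Y
Overall: Plan Y 48/103 = 46.6%, the Basic plan 94/176 = 53.4% → the Basic plan
Plan Y wins each signup group but the Basic plan wins overall — the comparison reverses. Plan Y's customers skew toward referral, which has a lower base rate.

No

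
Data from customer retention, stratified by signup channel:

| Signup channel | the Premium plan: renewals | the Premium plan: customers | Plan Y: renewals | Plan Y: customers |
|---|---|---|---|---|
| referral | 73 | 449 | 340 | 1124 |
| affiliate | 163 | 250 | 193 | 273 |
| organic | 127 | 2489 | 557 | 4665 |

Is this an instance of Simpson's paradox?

No

Referral: the Premium plan 73/449 = 16.3%, Plan Y 340/1124 = 30.2% → Plan Y
Affiliate: the Premium plan 163/250 = 65.2%, Plan Y 193/273 = 70.7% → Plan Y
Organic: the Premium plan 127/2489 = 5.1%, Plan Y 557/4665 = 11.9% → Plan Y
Overall: the Premium plan 363/3188 = 11.4%, Plan Y 1090/6062 = 18.0% → Plan Y
Plan Y wins overall and in every signup group — no reversal.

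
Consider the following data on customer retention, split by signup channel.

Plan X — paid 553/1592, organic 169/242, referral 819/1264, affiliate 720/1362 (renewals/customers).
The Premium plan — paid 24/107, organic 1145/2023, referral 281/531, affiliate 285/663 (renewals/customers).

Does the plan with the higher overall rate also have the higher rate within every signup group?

Paid: Plan X 553/1592 = 34.7%, the Premium plan 24/107 = 22.4% → Plan X
Organic: Plan X 169/242 = 69.8%, the Premium plan 1145/2023 = 56.6% → Plan X
Referral: Plan X 819/1264 = 64.8%, the Premium plan 281/531 = 52.9% → Plan X
Affiliate: Plan X 720/1362 = 52.9%, the Premium plan 285/663 = 43.0% → Plan X
Overall: Plan X 2261/4460 = 50.7%, the Premium plan 1735/3324 = 52.2% → the Premium plan
Plan X wins each signup group but the Premium plan wins overall — the comparison reverses. Plan X's customers skew toward paid, which has a lower base rate.

No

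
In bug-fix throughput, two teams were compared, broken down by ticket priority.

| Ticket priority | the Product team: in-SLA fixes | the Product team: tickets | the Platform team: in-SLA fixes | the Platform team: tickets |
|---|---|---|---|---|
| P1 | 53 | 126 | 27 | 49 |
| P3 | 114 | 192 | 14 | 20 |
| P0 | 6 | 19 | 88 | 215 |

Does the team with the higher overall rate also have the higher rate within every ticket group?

P1: the Product team 53/126 = 42.1%, the Platform team 27/49 = 55.1% → the Platform team
P3: the Product team 114/192 = 59.4%, the Platform team 14/20 = 70.0% → the Platform team
P0: the Product team 6/19 = 31.6%, the Platform team 88/215 = 40.9% → the Platform team
Overall: the Product team 173/337 = 51.3%, the Platform team 129/284 = 45.4% → the Product team
The Platform team wins each ticket group but the Product team wins overall — the comparison reverses. The Platform team's tickets skew toward P0, which has a lower base rate.

No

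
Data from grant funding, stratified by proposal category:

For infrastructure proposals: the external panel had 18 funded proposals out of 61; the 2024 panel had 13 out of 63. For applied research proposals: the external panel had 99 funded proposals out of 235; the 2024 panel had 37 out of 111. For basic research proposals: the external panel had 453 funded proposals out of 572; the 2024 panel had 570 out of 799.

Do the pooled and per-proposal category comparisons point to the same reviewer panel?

Infrastructure: the external panel 18/61 = 29.5%, the 2024 panel 13/63 = 20.6% → the external panel
Applied research: the external panel 99/235 = 42.1%, the 2024 panel 37/111 = 33.3% → the external panel
Basic research: the external panel 453/572 = 79.2%, the 2024 panel 570/799 = 71.3% → the external panel
Overall: the external panel 570/868 = 65.7%, the 2024 panel 620/973 = 63.7% → the external panel
The external panel wins overall and in every proposal group — no reversal.

Yes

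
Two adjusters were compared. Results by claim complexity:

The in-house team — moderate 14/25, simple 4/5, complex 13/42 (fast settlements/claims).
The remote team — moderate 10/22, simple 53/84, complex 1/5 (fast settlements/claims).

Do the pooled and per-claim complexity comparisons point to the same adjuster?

No

Moderate: the in-house team 14/25 = 56.0%, the remote team 10/22 = 45.5% → the in-house team
Simple: the in-house team 4/5 = 80.0%, the remote team 53/84 = 63.1% → the in-house team
Complex: the in-house team 13/42 = 31.0%, the remote team 1/5 = 20.0% → the in-house team
Overall: the in-house team 31/72 = 43.1%, the remote team 64/111 = 57.7% → the remote team
The in-house team wins each claim group but the remote team wins overall — the comparison reverses. The in-house team's claims skew toward complex, which has a lower base rate.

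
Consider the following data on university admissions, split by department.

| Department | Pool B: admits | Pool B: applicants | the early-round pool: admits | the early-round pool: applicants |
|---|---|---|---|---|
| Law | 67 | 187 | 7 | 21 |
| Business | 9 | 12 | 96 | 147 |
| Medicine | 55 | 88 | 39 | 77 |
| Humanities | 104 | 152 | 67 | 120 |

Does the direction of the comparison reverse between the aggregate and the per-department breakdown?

Yes

Law: Pool B 67/187 = 35.8%, the early-round pool 7/21 = 33.3% → Pool B
Business: Pool B 9/12 = 75.0%, the early-round pool 96/147 = 65.3% → Pool B
Medicine: Pool B 55/88 = 62.5%, the early-round pool 39/77 = 50.6% → Pool B
Humanities: Pool B 104/152 = 68.4%, the early-round pool 67/120 = 55.8% → Pool B
Overall: Pool B 235/439 = 53.5%, the early-round pool 209/365 = 57.3% → the early-round pool
Pool B wins each department group but the early-round pool wins overall — the comparison reverses. Pool B's applicants skew toward Law, which has a lower base rate.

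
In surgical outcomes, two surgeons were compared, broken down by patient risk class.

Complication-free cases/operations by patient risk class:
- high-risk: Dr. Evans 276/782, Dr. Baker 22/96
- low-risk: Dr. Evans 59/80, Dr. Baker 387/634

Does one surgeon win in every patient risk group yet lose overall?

Yes

High-risk: Dr. Evans 276/782 = 35.3%, Dr. Baker 22/96 = 22.9% → Dr. Evans
Low-risk: Dr. Evans 59/80 = 73.8%, Dr. Baker 387/634 = 61.0% → Dr. Evans
Overall: Dr. Evans 335/862 = 38.9%, Dr. Baker 409/730 = 56.0% → Dr. Baker
Dr. Evans wins each patient risk group but Dr. Baker wins overall — the comparison reverses. Dr. Evans's operations skew toward high-risk, which has a lower base rate.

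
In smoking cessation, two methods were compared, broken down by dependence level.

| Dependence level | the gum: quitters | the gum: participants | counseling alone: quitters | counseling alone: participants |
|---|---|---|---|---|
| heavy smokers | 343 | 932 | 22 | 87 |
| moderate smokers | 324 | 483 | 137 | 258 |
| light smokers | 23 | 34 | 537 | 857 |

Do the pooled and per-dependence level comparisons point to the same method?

No

Heavy smokers: the gum 343/932 = 36.8%, counseling alone 22/87 = 25.3% → the gum
Moderate smokers: the gum 324/483 = 67.1%, counseling alone 137/258 = 53.1% → the gum
Light smokers: the gum 23/34 = 67.6%, counseling alone 537/857 = 62.7% → the gum
Overall: the gum 690/1449 = 47.6%, counseling alone 696/1202 = 57.9% → counseling alone
The gum wins each dependence group but counseling alone wins overall — the comparison reverses. The gum's participants skew toward heavy smokers, which has a lower base rate.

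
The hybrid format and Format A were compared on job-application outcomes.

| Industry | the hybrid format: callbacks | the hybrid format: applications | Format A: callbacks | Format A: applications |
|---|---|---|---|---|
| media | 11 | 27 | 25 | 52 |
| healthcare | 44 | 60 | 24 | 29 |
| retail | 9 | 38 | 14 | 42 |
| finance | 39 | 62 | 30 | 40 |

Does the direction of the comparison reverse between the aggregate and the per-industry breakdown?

Media: the hybrid format 11/27 = 40.7%, Format A 25/52 = 48.1% → Format A
Healthcare: the hybrid format 44/60 = 73.3%, Format A 24/29 = 82.8% → Format A
Retail: the hybrid format 9/38 = 23.7%, Format A 14/42 = 33.3% → Format A
Finance: the hybrid format 39/62 = 62.9%, Format A 30/40 = 75.0% → Format A
Overall: the hybrid format 103/187 = 55.1%, Format A 93/163 = 57.1% → Format A
Format A wins overall and in every industry group — no reversal.

No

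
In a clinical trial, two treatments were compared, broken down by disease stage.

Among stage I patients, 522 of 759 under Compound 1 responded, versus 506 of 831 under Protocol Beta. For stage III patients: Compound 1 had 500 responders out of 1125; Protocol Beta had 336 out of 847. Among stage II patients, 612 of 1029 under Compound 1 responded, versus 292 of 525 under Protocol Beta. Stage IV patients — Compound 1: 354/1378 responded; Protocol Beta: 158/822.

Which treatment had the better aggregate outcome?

Stage I: Compound 1 522/759 = 68.8%, Protocol Beta 506/831 = 60.9% → Compound 1
Stage III: Compound 1 500/1125 = 44.4%, Protocol Beta 336/847 = 39.7% → Compound 1
Stage II: Compound 1 612/1029 = 59.5%, Protocol Beta 292/525 = 55.6% → Compound 1
Stage IV: Compound 1 354/1378 = 25.7%, Protocol Beta 158/822 = 19.2% → Compound 1
Overall: Compound 1 1988/4291 = 46.3%, Protocol Beta 1292/3025 = 42.7% → Compound 1

Compound 1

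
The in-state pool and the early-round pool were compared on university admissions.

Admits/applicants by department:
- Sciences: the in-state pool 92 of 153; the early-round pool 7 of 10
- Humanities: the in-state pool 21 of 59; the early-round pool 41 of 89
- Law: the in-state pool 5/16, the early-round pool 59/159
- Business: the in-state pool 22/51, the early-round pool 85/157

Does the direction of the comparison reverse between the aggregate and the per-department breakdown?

Sciences: the in-state pool 92/153 = 60.1%, the early-round pool 7/10 = 70.0% → the early-round pool
Humanities: the in-state pool 21/59 = 35.6%, the early-round pool 41/89 = 46.1% → the early-round pool
Law: the in-state pool 5/16 = 31.2%, the early-round pool 59/159 = 37.1% → the early-round pool
Business: the in-state pool 22/51 = 43.1%, the early-round pool 85/157 = 54.1% → the early-round pool
Overall: the in-state pool 140/279 = 50.2%, the early-round pool 192/415 = 46.3% → the in-state pool
The early-round pool wins each department group but the in-state pool wins overall — the comparison reverses. The early-round pool's applicants skew toward Law, which has a lower base rate.

Yes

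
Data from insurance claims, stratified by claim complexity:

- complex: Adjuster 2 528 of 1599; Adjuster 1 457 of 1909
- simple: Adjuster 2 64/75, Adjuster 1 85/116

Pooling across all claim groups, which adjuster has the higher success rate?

Adjuster 2

Complex: Adjuster 2 528/1599 = 33.0%, Adjuster 1 457/1909 = 23.9% → Adjuster 2
Simple: Adjuster 2 64/75 = 85.3%, Adjuster 1 85/116 = 73.3% → Adjuster 2
Overall: Adjuster 2 592/1674 = 35.4%, Adjuster 1 542/2025 = 26.8% → Adjuster 2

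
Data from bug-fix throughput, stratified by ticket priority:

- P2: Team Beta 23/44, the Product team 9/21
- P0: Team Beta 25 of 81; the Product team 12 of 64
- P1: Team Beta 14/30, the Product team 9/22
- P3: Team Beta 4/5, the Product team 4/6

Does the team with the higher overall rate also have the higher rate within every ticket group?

Yes

P2: Team Beta 23/44 = 52.3%, the Product team 9/21 = 42.9% → Team Beta
P0: Team Beta 25/81 = 30.9%, the Product team 12/64 = 18.8% → Team Beta
P1: Team Beta 14/30 = 46.7%, the Product team 9/22 = 40.9% → Team Beta
P3: Team Beta 4/5 = 80.0%, the Product team 4/6 = 66.7% → Team Beta
Overall: Team Beta 66/160 = 41.2%, the Product team 34/113 = 30.1% → Team Beta
Team Beta wins overall and in every ticket group — no reversal.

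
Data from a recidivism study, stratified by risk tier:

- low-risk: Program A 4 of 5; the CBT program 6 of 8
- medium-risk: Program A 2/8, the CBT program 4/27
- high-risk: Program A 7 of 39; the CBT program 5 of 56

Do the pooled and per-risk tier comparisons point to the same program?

Yes

Low-risk: Program A 4/5 = 80.0%, the CBT program 6/8 = 75.0% → Program A
Medium-risk: Program A 2/8 = 25.0%, the CBT program 4/27 = 14.8% → Program A
High-risk: Program A 7/39 = 17.9%, the CBT program 5/56 = 8.9% → Program A
Overall: Program A 13/52 = 25.0%, the CBT program 15/91 = 16.5% → Program A
Program A wins overall and in every risk group — no reversal.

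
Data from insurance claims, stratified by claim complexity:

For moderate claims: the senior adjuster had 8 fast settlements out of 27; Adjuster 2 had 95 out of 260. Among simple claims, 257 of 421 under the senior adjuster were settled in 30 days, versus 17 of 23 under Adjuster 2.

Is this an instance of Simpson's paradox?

Moderate: the senior adjuster 8/27 = 29.6%, Adjuster 2 95/260 = 36.5% → Adjuster 2
Simple: the senior adjuster 257/421 = 61.0%, Adjuster 2 17/23 = 73.9% → Adjuster 2
Overall: the senior adjuster 265/448 = 59.2%, Adjuster 2 112/283 = 39.6% → the senior adjuster
Adjuster 2 wins each claim group but the senior adjuster wins overall — the comparison reverses. Adjuster 2's claims skew toward moderate, which has a lower base rate.

Yes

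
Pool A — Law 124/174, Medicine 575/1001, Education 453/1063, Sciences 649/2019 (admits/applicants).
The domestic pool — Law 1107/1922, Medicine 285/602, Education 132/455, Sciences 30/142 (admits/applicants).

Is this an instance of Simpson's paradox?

Yes

Law: Pool A 124/174 = 71.3%, the domestic pool 1107/1922 = 57.6% → Pool A
Medicine: Pool A 575/1001 = 57.4%, the domestic pool 285/602 = 47.3% → Pool A
Education: Pool A 453/1063 = 42.6%, the domestic pool 132/455 = 29.0% → Pool A
Sciences: Pool A 649/2019 = 32.1%, the domestic pool 30/142 = 21.1% → Pool A
Overall: Pool A 1801/4257 = 42.3%, the domestic pool 1554/3121 = 49.8% → the domestic pool
Pool A wins each department group but the domestic pool wins overall — the comparison reverses. Pool A's applicants skew toward Sciences, which has a lower base rate.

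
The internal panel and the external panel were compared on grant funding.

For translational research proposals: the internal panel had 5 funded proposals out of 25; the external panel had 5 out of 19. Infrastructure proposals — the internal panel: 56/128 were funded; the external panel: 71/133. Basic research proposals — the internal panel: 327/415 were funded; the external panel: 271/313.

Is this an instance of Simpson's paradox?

No

Translational research: the internal panel 5/25 = 20.0%, the external panel 5/19 = 26.3% → the external panel
Infrastructure: the internal panel 56/128 = 43.8%, the external panel 71/133 = 53.4% → the external panel
Basic research: the internal panel 327/415 = 78.8%, the external panel 271/313 = 86.6% → the external panel
Overall: the internal panel 388/568 = 68.3%, the external panel 347/465 = 74.6% → the external panel
The external panel wins overall and in every proposal group — no reversal.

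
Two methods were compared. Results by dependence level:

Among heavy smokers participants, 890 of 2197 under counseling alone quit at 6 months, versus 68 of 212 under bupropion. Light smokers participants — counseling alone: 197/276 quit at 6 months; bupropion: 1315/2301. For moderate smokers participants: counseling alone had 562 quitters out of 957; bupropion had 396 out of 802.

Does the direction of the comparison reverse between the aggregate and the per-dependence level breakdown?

Yes

Heavy smokers: counseling alone 890/2197 = 40.5%, bupropion 68/212 = 32.1% → counseling alone
Light smokers: counseling alone 197/276 = 71.4%, bupropion 1315/2301 = 57.1% → counseling alone
Moderate smokers: counseling alone 562/957 = 58.7%, bupropion 396/802 = 49.4% → counseling alone
Overall: counseling alone 1649/3430 = 48.1%, bupropion 1779/3315 = 53.7% → bupropion
Counseling alone wins each dependence group but bupropion wins overall — the comparison reverses. Counseling alone's participants skew toward heavy smokers, which has a lower base rate.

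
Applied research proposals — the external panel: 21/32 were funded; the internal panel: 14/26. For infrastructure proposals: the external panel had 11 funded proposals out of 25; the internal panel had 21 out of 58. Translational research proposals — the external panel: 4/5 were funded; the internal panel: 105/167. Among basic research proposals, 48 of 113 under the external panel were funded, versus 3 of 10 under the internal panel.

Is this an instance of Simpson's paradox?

Applied research: the external panel 21/32 = 65.6%, the internal panel 14/26 = 53.8% → the external panel
Infrastructure: the external panel 11/25 = 44.0%, the internal panel 21/58 = 36.2% → the external panel
Translational research: the external panel 4/5 = 80.0%, the internal panel 105/167 = 62.9% → the external panel
Basic research: the external panel 48/113 = 42.5%, the internal panel 3/10 = 30.0% → the external panel
Overall: the external panel 84/175 = 48.0%, the internal panel 143/261 = 54.8% → the internal panel
The external panel wins each proposal group but the internal panel wins overall — the comparison reverses. The external panel's proposals skew toward basic research, which has a lower base rate.

Yes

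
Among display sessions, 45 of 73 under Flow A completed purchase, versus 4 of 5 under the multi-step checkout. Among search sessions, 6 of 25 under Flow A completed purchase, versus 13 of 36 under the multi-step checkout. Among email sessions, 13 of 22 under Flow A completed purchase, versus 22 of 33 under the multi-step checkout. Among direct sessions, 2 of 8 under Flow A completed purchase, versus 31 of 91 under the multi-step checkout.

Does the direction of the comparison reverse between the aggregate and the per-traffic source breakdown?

Display: Flow A 45/73 = 61.6%, the multi-step checkout 4/5 = 80.0% → the multi-step checkout
Search: Flow A 6/25 = 24.0%, the multi-step checkout 13/36 = 36.1% → the multi-step checkout
Email: Flow A 13/22 = 59.1%, the multi-step checkout 22/33 = 66.7% → the multi-step checkout
Direct: Flow A 2/8 = 25.0%, the multi-step checkout 31/91 = 34.1% → the multi-step checkout
Overall: Flow A 66/128 = 51.6%, the multi-step checkout 70/165 = 42.4% → Flow A
The multi-step checkout wins each traffic group but Flow A wins overall — the comparison reverses. The multi-step checkout's sessions skew toward direct, which has a lower base rate.

Yes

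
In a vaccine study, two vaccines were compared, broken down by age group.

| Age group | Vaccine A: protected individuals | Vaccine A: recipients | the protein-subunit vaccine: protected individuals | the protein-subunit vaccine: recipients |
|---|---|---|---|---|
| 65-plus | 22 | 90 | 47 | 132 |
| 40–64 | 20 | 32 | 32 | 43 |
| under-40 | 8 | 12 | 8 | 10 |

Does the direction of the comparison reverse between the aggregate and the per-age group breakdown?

No

65-plus: Vaccine A 22/90 = 24.4%, the protein-subunit vaccine 47/132 = 35.6% → the protein-subunit vaccine
40–64: Vaccine A 20/32 = 62.5%, the protein-subunit vaccine 32/43 = 74.4% → the protein-subunit vaccine
Under-40: Vaccine A 8/12 = 66.7%, the protein-subunit vaccine 8/10 = 80.0% → the protein-subunit vaccine
Overall: Vaccine A 50/134 = 37.3%, the protein-subunit vaccine 87/185 = 47.0% → the protein-subunit vaccine
The protein-subunit vaccine wins overall and in every age group — no reversal.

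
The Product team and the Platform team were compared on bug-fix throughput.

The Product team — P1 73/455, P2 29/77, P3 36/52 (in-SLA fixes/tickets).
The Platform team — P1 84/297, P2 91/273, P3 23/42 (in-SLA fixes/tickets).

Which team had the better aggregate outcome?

the Platform team

P1: the Product team 73/455 = 16.0%, the Platform team 84/297 = 28.3% → the Platform team
P2: the Product team 29/77 = 37.7%, the Platform team 91/273 = 33.3% → the Product team
P3: the Product team 36/52 = 69.2%, the Platform team 23/42 = 54.8% → the Product team
Overall: the Product team 138/584 = 23.6%, the Platform team 198/612 = 32.4% → the Platform team
(Neither sweeps every ticket group, but the Platform team has the higher pooled rate.)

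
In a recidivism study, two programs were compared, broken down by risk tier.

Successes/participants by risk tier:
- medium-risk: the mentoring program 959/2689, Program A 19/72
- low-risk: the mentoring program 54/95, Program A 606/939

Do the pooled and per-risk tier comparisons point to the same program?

No

Medium-risk: the mentoring program 959/2689 = 35.7%, Program A 19/72 = 26.4% → the mentoring program
Low-risk: the mentoring program 54/95 = 56.8%, Program A 606/939 = 64.5% → Program A
Overall: the mentoring program 1013/2784 = 36.4%, Program A 625/1011 = 61.8% → Program A
Neither sweeps: the mentoring program wins 1 of 2 groups, Program A wins 1. Program A wins overall but not every group — no Simpson reversal.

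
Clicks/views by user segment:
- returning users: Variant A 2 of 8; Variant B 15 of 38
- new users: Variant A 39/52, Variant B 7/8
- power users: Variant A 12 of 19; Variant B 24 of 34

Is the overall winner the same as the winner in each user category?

No

Returning users: Variant A 2/8 = 25.0%, Variant B 15/38 = 39.5% → Variant B
New users: Variant A 39/52 = 75.0%, Variant B 7/8 = 87.5% → Variant B
Power users: Variant A 12/19 = 63.2%, Variant B 24/34 = 70.6% → Variant B
Overall: Variant A 53/79 = 67.1%, Variant B 46/80 = 57.5% → Variant A
Variant B wins each user group but Variant A wins overall — the comparison reverses. Variant B's views skew toward returning users, which has a lower base rate.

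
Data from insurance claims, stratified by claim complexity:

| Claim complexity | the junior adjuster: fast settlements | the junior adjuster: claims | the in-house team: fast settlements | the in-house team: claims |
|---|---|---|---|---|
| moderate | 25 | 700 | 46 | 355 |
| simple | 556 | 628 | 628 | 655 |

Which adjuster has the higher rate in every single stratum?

the in-house team

Moderate: the junior adjuster 25/700 = 3.6%, the in-house team 46/355 = 13.0% → the in-house team
Simple: the junior adjuster 556/628 = 88.5%, the in-house team 628/655 = 95.9% → the in-house team
The in-house team has the higher rate in both groups.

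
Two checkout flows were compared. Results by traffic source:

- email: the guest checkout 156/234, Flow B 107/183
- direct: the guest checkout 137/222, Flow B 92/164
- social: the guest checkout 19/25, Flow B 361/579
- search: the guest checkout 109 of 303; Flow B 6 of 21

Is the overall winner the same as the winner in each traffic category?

Email: the guest checkout 156/234 = 66.7%, Flow B 107/183 = 58.5% → the guest checkout
Direct: the guest checkout 137/222 = 61.7%, Flow B 92/164 = 56.1% → the guest checkout
Social: the guest checkout 19/25 = 76.0%, Flow B 361/579 = 62.3% → the guest checkout
Search: the guest checkout 109/303 = 36.0%, Flow B 6/21 = 28.6% → the guest checkout
Overall: the guest checkout 421/784 = 53.7%, Flow B 566/947 = 59.8% → Flow B
The guest checkout wins each traffic group but Flow B wins overall — the comparison reverses. The guest checkout's sessions skew toward search, which has a lower base rate.

No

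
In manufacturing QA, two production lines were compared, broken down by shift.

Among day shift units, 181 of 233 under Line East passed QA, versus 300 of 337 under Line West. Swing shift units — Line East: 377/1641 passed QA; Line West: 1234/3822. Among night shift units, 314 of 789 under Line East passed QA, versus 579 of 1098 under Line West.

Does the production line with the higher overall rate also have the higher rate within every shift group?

Day shift: Line East 181/233 = 77.7%, Line West 300/337 = 89.0% → Line West
Swing shift: Line East 377/1641 = 23.0%, Line West 1234/3822 = 32.3% → Line West
Night shift: Line East 314/789 = 39.8%, Line West 579/1098 = 52.7% → Line West
Overall: Line East 872/2663 = 32.7%, Line West 2113/5257 = 40.2% → Line West
Line West wins overall and in every shift group — no reversal.

Yes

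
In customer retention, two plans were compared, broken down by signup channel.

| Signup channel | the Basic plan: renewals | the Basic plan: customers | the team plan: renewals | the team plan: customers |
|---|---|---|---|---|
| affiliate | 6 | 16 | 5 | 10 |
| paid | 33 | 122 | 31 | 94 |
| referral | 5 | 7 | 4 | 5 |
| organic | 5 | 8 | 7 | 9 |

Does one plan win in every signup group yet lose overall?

Affiliate: the Basic plan 6/16 = 37.5%, the team plan 5/10 = 50.0% → the team plan
Paid: the Basic plan 33/122 = 27.0%, the team plan 31/94 = 33.0% → the team plan
Referral: the Basic plan 5/7 = 71.4%, the team plan 4/5 = 80.0% → the team plan
Organic: the Basic plan 5/8 = 62.5%, the team plan 7/9 = 77.8% → the team plan
Overall: the Basic plan 49/153 = 32.0%, the team plan 47/118 = 39.8% → the team plan
The team plan wins overall and in every signup group — no reversal.

No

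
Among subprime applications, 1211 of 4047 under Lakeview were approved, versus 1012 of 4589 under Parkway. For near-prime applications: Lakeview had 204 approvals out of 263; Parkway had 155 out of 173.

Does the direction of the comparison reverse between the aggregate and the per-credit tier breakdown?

No

Subprime: Lakeview 1211/4047 = 29.9%, Parkway 1012/4589 = 22.1% → Lakeview
Near-prime: Lakeview 204/263 = 77.6%, Parkway 155/173 = 89.6% → Parkway
Overall: Lakeview 1415/4310 = 32.8%, Parkway 1167/4762 = 24.5% → Lakeview
Neither sweeps: Lakeview wins 1 of 2 groups, Parkway wins 1. Lakeview wins overall but not every group — no Simpson reversal.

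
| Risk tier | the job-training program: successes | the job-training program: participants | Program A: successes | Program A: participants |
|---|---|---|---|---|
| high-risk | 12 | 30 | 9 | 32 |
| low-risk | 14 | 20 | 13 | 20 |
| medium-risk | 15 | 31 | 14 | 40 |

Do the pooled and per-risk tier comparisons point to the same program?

Yes

High-risk: the job-training program 12/30 = 40.0%, Program A 9/32 = 28.1% → the job-training program
Low-risk: the job-training program 14/20 = 70.0%, Program A 13/20 = 65.0% → the job-training program
Medium-risk: the job-training program 15/31 = 48.4%, Program A 14/40 = 35.0% → the job-training program
Overall: the job-training program 41/81 = 50.6%, Program A 36/92 = 39.1% → the job-training program
The job-training program wins overall and in every risk group — no reversal.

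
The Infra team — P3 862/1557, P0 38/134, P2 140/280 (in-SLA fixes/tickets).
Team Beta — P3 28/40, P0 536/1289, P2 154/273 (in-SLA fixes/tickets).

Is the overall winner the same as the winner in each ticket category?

No

P3: the Infra team 862/1557 = 55.4%, Team Beta 28/40 = 70.0% → Team Beta
P0: the Infra team 38/134 = 28.4%, Team Beta 536/1289 = 41.6% → Team Beta
P2: the Infra team 140/280 = 50.0%, Team Beta 154/273 = 56.4% → Team Beta
Overall: the Infra team 1040/1971 = 52.8%, Team Beta 718/1602 = 44.8% → the Infra team
Team Beta wins each ticket group but the Infra team wins overall — the comparison reverses. Team Beta's tickets skew toward P0, which has a lower base rate.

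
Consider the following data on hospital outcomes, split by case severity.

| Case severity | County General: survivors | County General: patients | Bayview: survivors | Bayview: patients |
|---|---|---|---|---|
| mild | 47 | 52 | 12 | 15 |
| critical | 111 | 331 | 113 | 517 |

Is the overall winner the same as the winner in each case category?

Mild: County General 47/52 = 90.4%, Bayview 12/15 = 80.0% → County General
Critical: County General 111/331 = 33.5%, Bayview 113/517 = 21.9% → County General
Overall: County General 158/383 = 41.3%, Bayview 125/532 = 23.5% → County General
County General wins overall and in every case group — no reversal.

Yes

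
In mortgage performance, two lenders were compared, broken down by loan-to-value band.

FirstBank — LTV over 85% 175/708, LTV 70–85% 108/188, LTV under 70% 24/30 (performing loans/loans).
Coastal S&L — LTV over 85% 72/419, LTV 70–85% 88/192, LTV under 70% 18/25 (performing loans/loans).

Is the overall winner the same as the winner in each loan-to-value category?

Yes

LTV over 85%: FirstBank 175/708 = 24.7%, Coastal S&L 72/419 = 17.2% → FirstBank
LTV 70–85%: FirstBank 108/188 = 57.4%, Coastal S&L 88/192 = 45.8% → FirstBank
LTV under 70%: FirstBank 24/30 = 80.0%, Coastal S&L 18/25 = 72.0% → FirstBank
Overall: FirstBank 307/926 = 33.2%, Coastal S&L 178/636 = 28.0% → FirstBank
FirstBank wins overall and in every loan-to-value group — no reversal.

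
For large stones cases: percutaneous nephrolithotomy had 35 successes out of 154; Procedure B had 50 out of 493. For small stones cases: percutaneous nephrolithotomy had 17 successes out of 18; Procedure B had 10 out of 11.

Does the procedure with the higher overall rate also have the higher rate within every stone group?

Yes

Large stones: percutaneous nephrolithotomy 35/154 = 22.7%, Procedure B 50/493 = 10.1% → percutaneous nephrolithotomy
Small stones: percutaneous nephrolithotomy 17/18 = 94.4%, Procedure B 10/11 = 90.9% → percutaneous nephrolithotomy
Overall: percutaneous nephrolithotomy 52/172 = 30.2%, Procedure B 60/504 = 11.9% → percutaneous nephrolithotomy
Percutaneous nephrolithotomy wins overall and in every stone group — no reversal.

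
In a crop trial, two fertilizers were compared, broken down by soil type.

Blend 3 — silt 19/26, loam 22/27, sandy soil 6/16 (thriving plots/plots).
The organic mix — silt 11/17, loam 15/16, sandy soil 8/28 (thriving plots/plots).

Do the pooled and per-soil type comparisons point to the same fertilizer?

Silt: Blend 3 19/26 = 73.1%, the organic mix 11/17 = 64.7% → Blend 3
Loam: Blend 3 22/27 = 81.5%, the organic mix 15/16 = 93.8% → the organic mix
Sandy soil: Blend 3 6/16 = 37.5%, the organic mix 8/28 = 28.6% → Blend 3
Overall: Blend 3 47/69 = 68.1%, the organic mix 34/61 = 55.7% → Blend 3
Neither sweeps: Blend 3 wins 2 of 3 groups, the organic mix wins 1. Blend 3 wins overall but not every group — no Simpson reversal.

No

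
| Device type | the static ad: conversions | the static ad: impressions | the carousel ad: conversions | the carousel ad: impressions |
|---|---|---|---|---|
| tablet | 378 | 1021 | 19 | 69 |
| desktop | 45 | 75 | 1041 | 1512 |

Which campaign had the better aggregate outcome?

Tablet: the static ad 378/1021 = 37.0%, the carousel ad 19/69 = 27.5% → the static ad
Desktop: the static ad 45/75 = 60.0%, the carousel ad 1041/1512 = 68.8% → the carousel ad
Overall: the static ad 423/1096 = 38.6%, the carousel ad 1060/1581 = 67.0% → the carousel ad
(Neither sweeps every device group, but the carousel ad has the higher pooled rate.)

the carousel ad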